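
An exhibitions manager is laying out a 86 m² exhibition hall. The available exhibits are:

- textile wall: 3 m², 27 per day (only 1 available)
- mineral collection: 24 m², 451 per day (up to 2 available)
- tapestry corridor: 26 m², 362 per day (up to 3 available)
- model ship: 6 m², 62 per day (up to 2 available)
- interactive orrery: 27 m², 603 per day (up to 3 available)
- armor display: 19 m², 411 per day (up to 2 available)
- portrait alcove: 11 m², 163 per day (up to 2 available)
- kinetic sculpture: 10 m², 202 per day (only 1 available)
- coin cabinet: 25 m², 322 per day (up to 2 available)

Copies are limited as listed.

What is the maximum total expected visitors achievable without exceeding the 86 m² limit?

1846

Greedy by ratio would take textile wall + 3×interactive orrery: 84 m² used, total 1836.
Replace interactive orrery with armor display + kinetic sculpture: the trade gains 10 net, giving 1846 at 86 m².
No other feasible combination exceeds 1846.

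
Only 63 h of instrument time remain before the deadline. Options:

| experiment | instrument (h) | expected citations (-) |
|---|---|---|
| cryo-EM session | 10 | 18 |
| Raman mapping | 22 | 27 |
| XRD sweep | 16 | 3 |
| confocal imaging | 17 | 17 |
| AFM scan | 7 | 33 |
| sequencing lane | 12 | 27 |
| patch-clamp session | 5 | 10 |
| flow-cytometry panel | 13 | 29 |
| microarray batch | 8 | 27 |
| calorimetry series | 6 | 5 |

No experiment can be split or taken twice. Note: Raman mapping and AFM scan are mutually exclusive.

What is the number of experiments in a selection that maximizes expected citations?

Optimal total is 149.
One optimal bundle: cryo-EM session + AFM scan + sequencing lane + patch-clamp session + flow-cytometry panel + microarray batch + calorimetry series (61 h).
All optima have 7 experiments.

7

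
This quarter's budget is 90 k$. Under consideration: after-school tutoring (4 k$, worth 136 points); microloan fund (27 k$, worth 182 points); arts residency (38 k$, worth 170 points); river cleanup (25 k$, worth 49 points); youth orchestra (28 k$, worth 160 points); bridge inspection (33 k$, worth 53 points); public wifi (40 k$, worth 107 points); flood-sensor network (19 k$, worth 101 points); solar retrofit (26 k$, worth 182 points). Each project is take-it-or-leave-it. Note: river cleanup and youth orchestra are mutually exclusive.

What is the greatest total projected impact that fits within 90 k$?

By projected impact per k$: after-school tutoring 34.00, solar retrofit 7.00, microloan fund 6.74 lead.
Taking after-school tutoring + microloan fund + youth orchestra + solar retrofit: 85 k$ used, 660 in projected impact.
No other feasible combination exceeds 660.

660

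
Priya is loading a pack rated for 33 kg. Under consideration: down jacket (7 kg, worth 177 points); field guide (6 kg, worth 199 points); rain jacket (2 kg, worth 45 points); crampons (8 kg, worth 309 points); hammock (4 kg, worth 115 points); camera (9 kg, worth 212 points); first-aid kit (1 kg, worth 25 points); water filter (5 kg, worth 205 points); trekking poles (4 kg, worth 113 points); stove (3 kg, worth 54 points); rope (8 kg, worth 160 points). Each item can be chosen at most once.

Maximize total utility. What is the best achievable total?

1075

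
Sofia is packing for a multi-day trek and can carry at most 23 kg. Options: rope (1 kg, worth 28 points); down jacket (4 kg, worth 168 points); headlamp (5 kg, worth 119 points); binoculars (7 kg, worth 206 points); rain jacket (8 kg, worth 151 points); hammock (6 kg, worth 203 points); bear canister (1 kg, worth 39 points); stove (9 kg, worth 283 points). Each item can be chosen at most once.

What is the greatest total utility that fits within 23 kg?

735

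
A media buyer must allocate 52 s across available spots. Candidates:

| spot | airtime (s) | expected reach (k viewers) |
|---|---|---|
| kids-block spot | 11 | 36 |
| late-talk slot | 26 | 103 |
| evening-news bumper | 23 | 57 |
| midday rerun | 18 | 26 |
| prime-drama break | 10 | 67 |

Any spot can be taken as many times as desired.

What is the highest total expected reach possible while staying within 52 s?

335

Taking 5×prime-drama break: 50 s used, 335 in expected reach.
Nothing else within 52 s beats 335.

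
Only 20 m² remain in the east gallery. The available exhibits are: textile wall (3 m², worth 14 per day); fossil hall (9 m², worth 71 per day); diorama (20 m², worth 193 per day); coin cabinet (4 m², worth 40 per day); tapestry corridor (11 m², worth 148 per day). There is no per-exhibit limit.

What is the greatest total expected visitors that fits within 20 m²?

228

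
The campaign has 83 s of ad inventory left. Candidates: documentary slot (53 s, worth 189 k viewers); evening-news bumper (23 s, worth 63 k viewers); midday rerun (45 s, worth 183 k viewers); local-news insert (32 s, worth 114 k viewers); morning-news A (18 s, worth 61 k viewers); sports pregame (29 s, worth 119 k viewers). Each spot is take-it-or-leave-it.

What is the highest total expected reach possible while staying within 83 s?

Density check — sports pregame 4.10, midday rerun 4.07, documentary slot 3.57, local-news insert 3.56 are the best per s.
Filling by ratio: midday rerun + sports pregame for 302, with 9 s left unused.
The 45 s tied up in midday rerun is better spent on documentary slot — total rises to 308 (82 s).
An exhaustive check of the 64 subsets confirms 308.

308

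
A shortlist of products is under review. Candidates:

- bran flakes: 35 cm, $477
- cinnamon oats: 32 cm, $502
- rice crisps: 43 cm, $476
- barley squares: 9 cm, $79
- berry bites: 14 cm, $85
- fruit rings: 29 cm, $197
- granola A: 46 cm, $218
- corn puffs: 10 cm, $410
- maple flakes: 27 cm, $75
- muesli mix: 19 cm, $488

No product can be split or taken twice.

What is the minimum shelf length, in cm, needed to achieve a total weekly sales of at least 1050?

Minimise cm subject to total weekly sales ≥ 1050.
barley squares + berry bites + corn puffs + muesli mix reaches 1062 using 52 cm.
No combination under 52 cm hits 1050.

52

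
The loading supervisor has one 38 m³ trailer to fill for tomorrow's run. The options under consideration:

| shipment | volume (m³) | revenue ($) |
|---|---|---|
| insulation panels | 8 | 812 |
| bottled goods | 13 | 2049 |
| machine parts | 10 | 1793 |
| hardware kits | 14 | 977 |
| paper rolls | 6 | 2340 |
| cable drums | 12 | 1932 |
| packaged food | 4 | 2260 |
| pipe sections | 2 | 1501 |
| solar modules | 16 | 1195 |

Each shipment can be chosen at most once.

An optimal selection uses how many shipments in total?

Best achievable revenue is 10082.
For example bottled goods + paper rolls + cable drums + packaged food + pipe sections achieves it, using 37 m³.
Any selection reaching 10082 contains exactly 5 shipments.

5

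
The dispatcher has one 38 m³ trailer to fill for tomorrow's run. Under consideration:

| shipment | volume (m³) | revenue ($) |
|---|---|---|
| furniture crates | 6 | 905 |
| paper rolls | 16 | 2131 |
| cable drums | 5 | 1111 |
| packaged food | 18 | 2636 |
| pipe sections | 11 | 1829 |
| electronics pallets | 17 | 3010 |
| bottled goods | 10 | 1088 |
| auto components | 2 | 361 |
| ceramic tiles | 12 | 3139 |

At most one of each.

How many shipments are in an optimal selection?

4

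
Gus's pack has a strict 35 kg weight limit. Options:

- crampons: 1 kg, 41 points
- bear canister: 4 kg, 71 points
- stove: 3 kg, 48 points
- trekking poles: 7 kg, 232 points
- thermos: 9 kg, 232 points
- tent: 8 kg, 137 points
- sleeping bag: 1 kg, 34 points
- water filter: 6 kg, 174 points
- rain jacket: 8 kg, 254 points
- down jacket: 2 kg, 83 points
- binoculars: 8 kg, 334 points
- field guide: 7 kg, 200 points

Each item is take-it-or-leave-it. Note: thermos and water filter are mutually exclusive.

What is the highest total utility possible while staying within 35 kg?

1178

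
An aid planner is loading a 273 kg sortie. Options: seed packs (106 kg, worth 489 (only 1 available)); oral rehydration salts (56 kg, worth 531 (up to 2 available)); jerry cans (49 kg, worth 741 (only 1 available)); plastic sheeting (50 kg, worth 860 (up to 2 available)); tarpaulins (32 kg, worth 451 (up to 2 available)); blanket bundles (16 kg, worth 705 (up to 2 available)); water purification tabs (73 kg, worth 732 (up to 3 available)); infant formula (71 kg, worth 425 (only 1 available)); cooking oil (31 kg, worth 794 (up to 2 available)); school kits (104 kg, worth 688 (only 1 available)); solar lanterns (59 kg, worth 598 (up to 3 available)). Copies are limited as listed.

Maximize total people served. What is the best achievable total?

5620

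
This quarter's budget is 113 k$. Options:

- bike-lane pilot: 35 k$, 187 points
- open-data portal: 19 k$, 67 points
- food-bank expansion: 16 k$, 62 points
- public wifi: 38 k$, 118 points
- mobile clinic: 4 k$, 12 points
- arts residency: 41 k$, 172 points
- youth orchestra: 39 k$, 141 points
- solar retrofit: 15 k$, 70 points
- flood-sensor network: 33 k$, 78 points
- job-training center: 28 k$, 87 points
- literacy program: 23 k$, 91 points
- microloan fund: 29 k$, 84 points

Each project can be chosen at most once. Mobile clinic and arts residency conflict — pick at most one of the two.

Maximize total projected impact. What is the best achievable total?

496

Best packing: bike-lane pilot + open-data portal + arts residency + solar retrofit — 110 k$, 496 total.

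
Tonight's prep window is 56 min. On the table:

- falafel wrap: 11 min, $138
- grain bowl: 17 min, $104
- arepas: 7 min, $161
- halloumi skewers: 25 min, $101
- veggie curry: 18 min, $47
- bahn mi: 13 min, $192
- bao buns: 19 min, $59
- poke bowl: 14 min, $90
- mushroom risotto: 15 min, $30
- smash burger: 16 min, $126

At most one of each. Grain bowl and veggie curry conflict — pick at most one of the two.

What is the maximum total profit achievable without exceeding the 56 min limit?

617

Falafel wrap + arepas + bahn mi + smash burger uses 47 of the 56 min and totals 617.
Nothing else feasible within 56 min beats 617.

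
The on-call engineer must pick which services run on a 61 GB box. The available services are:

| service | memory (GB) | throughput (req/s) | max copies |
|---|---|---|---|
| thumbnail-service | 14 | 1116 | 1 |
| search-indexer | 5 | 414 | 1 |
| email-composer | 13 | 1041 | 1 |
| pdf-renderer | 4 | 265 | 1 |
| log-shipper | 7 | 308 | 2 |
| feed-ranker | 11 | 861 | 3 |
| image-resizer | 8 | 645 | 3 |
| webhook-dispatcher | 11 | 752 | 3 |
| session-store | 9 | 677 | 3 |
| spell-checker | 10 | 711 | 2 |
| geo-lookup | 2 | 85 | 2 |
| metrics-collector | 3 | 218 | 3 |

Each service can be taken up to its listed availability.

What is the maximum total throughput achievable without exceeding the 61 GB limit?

4819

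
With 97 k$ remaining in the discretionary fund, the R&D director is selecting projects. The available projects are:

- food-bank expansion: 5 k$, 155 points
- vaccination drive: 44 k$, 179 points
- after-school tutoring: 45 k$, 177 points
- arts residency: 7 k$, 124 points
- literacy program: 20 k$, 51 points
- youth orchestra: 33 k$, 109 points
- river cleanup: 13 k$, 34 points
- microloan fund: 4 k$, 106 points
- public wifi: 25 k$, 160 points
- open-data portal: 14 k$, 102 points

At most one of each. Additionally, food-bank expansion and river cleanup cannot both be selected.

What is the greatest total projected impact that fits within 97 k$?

756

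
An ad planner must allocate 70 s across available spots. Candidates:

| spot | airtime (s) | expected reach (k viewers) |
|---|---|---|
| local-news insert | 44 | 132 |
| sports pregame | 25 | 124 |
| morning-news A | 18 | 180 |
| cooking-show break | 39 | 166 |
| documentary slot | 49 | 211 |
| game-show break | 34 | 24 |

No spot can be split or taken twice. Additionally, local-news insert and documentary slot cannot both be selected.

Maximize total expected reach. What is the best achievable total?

391

Filling by ratio: sports pregame + morning-news A for 304, with 27 s left unused.
Replace sports pregame with documentary slot: the trade gains 87 net, giving 391 at 67 s.
That's the maximum — no feasible swap from here does better than 391.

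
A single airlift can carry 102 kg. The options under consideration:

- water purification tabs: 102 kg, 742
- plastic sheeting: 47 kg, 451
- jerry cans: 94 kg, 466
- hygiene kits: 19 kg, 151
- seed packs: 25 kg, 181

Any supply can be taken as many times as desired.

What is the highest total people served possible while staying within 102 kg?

902

Best packing: 2×plastic sheeting — 94 kg, 902 total.
Nothing else within 102 kg beats 902.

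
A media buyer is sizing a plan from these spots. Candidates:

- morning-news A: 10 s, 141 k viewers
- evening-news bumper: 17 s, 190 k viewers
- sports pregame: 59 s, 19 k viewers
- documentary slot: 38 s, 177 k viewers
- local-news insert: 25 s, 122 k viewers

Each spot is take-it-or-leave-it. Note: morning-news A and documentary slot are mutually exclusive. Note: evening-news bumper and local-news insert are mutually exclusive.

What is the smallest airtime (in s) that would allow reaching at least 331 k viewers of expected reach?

Look for the lowest-airtime combination reaching 331.
Taking morning-news A + evening-news bumper gives 331 (≥ 331) for 27 s.
No combination under 27 s hits 331.

27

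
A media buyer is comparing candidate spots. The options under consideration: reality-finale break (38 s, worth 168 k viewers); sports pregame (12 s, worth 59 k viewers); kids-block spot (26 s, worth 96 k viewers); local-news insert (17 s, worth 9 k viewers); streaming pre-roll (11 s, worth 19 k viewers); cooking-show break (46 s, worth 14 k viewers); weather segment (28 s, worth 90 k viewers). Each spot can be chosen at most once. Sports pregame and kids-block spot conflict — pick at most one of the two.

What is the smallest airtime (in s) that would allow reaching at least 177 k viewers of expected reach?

49

Look for the lowest-airtime combination reaching 177.
reality-finale break + streaming pre-roll: 187 expected reach at 49 s.
Any bundle with less than 49 s falls short of 177.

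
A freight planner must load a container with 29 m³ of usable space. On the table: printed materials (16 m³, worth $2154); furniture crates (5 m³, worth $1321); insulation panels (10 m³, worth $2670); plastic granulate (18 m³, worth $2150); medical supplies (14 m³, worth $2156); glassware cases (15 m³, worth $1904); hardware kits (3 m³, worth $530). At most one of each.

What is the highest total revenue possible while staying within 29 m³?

A density-first pass picks furniture crates + insulation panels + hardware kits — 4521 at 18 m³.
The 3 m³ tied up in hardware kits is better spent on medical supplies — total rises to 6147 (29 m³).
The closest alternative, insulation panels + medical supplies + hardware kits, reaches only 5356.

6147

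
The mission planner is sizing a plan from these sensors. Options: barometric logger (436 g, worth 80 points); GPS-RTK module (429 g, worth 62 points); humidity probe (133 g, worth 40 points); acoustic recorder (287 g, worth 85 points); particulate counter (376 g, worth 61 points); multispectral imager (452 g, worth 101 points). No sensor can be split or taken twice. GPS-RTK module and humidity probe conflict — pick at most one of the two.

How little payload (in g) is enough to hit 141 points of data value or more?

585

Need the lightest bundle worth ≥ 141.
humidity probe + multispectral imager reaches 141 using 585 g.
No combination under 585 g hits 141.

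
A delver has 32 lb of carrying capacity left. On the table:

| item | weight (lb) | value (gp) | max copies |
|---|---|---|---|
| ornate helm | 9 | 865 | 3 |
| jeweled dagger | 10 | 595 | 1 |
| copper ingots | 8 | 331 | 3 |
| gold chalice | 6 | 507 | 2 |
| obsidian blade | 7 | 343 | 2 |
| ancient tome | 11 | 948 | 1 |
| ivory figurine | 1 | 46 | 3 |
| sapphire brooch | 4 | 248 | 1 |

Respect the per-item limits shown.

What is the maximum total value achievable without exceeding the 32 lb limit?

Taking 3×ornate helm + ivory figurine + sapphire brooch: 32 lb used, 2889 in value.
Every other selection either busts 32 lb or exceeds an availability limit or fails to beat 2889.

2889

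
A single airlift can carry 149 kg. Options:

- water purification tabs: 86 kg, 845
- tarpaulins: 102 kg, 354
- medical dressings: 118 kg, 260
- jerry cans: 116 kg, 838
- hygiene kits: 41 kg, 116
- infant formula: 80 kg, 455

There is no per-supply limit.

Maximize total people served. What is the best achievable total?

961

Taking water purification tabs + hygiene kits: 127 kg used, 961 in people served.
The spare 22 kg is too small for any remaining supply, and no exchange beats 961.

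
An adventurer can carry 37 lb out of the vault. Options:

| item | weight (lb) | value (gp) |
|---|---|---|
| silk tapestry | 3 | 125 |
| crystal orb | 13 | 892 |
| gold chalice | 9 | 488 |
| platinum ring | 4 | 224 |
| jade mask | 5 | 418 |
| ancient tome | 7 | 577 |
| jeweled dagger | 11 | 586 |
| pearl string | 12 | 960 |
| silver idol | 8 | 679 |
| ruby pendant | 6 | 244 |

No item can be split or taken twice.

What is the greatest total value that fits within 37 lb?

2858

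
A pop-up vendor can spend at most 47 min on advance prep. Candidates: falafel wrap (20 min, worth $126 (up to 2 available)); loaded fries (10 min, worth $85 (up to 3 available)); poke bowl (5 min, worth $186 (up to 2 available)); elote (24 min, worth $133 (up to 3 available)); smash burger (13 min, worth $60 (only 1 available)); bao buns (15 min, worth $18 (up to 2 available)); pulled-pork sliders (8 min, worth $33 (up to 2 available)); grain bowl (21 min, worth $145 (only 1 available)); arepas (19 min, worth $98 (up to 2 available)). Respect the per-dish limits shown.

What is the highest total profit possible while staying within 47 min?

627

Taking 3×loaded fries + 2×poke bowl: 40 min used, 627 in profit.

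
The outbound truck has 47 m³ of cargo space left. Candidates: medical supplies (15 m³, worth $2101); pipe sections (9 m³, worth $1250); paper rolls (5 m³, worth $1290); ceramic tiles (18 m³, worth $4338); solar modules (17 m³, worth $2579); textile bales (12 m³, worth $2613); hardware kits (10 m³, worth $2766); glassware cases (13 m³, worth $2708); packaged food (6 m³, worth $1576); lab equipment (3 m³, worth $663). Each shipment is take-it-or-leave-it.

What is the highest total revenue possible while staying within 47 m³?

11388

Greedy by ratio would take paper rolls + ceramic tiles + hardware kits + packaged food + lab equipment: 42 m³ used, total 10633.
Replace paper rolls and lab equipment with glassware cases: the trade gains 755 net, giving 11388 at 47 m³.
The closest alternative, ceramic tiles + textile bales + hardware kits + packaged food, reaches only 11293.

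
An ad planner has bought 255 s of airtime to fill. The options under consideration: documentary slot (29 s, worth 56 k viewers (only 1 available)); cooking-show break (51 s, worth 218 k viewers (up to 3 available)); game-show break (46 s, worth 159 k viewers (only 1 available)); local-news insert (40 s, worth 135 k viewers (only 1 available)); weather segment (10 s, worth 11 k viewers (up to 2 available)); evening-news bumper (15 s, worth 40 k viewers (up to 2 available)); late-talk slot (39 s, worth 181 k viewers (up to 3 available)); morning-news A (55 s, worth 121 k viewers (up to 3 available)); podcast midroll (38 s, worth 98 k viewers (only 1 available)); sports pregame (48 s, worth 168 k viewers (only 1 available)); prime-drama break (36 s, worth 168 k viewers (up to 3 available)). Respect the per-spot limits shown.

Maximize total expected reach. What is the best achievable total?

1147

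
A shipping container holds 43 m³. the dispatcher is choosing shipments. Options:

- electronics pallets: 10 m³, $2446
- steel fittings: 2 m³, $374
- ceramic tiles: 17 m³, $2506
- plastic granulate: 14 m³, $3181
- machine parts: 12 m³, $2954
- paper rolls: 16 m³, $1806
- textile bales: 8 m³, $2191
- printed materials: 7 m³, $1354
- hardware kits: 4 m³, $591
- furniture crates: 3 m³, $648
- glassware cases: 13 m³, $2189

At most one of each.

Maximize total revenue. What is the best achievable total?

By revenue per m³: textile bales 273.88, machine parts 246.17, electronics pallets 244.60 lead.
Filling by ratio: electronics pallets + steel fittings + machine parts + textile bales + printed materials + furniture crates for 9967, with 1 m³ left unused.
Dropping electronics pallets and furniture crates frees 13 m³; slotting in plastic granulate (14 m³) lifts the total to 10054 at 43 m³.
The closest alternative, electronics pallets + steel fittings + machine parts + textile bales + printed materials + furniture crates, reaches only 9967.

10054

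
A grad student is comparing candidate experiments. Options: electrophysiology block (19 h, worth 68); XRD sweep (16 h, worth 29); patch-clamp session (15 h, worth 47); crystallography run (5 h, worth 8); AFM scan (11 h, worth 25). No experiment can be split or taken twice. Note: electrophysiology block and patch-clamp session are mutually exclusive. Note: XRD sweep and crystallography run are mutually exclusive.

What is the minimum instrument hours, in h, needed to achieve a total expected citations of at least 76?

Need the lightest bundle worth ≥ 76.
electrophysiology block + crystallography run reaches 76 using 24 h.
No combination under 24 h hits 76.

24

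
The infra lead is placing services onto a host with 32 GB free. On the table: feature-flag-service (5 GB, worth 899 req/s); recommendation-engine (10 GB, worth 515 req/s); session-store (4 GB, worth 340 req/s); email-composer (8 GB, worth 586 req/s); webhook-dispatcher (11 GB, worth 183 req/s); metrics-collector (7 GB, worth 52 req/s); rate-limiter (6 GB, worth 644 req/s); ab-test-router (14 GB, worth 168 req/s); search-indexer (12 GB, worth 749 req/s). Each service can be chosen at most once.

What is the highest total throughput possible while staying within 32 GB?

A density-first pass picks feature-flag-service + session-store + email-composer + metrics-collector + rate-limiter — 2521 at 30 GB.
The 11 GB tied up in session-store and metrics-collector is better spent on search-indexer — total rises to 2878 (31 GB).
That's the maximum — no swap from here does better than 2878.

2878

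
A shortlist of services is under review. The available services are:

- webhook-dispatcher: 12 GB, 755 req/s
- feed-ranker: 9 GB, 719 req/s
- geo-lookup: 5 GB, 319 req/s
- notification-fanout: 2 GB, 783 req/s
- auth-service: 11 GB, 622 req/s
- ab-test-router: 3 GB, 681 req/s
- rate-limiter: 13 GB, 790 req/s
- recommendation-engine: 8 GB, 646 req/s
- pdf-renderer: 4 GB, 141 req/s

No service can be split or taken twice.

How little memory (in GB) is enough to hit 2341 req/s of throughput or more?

18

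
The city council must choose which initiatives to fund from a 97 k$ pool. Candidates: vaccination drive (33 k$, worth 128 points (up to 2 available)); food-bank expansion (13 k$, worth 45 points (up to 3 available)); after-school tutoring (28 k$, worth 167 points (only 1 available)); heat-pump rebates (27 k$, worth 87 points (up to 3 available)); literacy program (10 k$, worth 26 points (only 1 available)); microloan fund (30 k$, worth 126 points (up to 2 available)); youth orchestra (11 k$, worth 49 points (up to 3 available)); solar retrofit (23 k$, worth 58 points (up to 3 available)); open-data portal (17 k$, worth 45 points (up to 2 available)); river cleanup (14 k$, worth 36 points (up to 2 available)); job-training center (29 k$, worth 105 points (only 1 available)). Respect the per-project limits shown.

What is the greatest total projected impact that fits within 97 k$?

442

Taking the top-ratio projects first gives after-school tutoring + microloan fund + 3×youth orchestra for 440 (91 k$).
The 30 k$ tied up in microloan fund is better spent on vaccination drive — total rises to 442 (94 k$).
That's the maximum — no swap from here does better than 442.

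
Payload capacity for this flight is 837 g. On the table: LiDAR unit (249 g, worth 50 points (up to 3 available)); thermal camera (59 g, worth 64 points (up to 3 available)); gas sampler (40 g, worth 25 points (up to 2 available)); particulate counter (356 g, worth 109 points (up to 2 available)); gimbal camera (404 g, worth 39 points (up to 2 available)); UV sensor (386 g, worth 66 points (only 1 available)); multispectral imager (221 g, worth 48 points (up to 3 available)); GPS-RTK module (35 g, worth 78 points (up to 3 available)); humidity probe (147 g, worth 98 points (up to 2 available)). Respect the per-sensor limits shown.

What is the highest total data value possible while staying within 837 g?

695

Density check — GPS-RTK module 2.23, thermal camera 1.08, humidity probe 0.67 are the best per g.
Greedy by ratio would take 3×thermal camera + 2×gas sampler + 3×GPS-RTK module + 2×humidity probe: 656 g used, total 672.
Dropping gas sampler frees 40 g; slotting in multispectral imager (221 g) lifts the total to 695 at 837 g.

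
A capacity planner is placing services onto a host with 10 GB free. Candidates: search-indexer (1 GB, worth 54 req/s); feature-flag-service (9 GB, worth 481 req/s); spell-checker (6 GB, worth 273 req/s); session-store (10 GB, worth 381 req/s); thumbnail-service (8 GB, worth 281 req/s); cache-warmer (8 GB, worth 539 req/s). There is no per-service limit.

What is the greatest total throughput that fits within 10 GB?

Taking 2×search-indexer + cache-warmer: 10 GB used, 647 in throughput.

647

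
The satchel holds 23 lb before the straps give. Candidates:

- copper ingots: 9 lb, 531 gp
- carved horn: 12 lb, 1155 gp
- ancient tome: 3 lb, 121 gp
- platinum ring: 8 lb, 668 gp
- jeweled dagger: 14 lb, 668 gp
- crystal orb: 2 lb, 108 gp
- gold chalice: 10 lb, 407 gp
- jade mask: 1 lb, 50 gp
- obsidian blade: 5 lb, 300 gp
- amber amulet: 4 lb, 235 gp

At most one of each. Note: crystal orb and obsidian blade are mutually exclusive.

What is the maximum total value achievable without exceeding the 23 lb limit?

1981

Carved horn + platinum ring + crystal orb + jade mask uses 23 of the 23 lb and totals 1981.
The closest alternative, carved horn + ancient tome + platinum ring, reaches only 1944.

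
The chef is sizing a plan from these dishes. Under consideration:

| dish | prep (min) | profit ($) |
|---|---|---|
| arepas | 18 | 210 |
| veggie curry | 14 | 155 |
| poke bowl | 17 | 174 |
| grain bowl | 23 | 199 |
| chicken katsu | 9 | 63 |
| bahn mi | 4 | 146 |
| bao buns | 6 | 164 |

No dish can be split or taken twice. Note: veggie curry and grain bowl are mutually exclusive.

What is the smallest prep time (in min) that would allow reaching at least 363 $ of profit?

Look for the lowest-prep combination reaching 363.
Taking chicken katsu + bahn mi + bao buns gives 373 (≥ 363) for 19 min.
No combination under 19 min hits 363.

19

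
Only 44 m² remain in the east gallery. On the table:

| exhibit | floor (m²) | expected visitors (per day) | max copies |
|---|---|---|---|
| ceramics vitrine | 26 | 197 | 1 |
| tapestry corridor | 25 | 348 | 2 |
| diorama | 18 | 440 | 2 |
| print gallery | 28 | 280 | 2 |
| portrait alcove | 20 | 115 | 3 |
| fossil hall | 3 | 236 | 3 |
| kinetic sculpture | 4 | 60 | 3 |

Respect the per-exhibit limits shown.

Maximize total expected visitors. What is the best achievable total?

1352

Filling by ratio: diorama + 3×fossil hall + 3×kinetic sculpture for 1328, with 5 m² left unused.
Replace fossil hall and 3×kinetic sculpture with diorama: the trade gains 24 net, giving 1352 at 42 m².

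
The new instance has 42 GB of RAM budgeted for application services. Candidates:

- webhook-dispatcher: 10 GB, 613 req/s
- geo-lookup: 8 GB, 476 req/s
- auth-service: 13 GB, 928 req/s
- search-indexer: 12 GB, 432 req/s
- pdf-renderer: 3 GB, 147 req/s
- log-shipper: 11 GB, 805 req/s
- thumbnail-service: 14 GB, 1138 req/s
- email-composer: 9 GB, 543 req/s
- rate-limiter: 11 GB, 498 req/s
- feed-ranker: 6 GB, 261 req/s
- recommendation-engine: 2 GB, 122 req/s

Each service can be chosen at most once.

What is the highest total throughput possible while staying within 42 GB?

Ranking by ratio (throughput/GB): thumbnail-service 81.29, log-shipper 73.18, auth-service 71.38.
Greedy by ratio would take auth-service + log-shipper + thumbnail-service + recommendation-engine: 40 GB used, total 2993.
Dropping recommendation-engine frees 2 GB; slotting in pdf-renderer (3 GB) lifts the total to 3018 at 41 GB.
No other feasible combination exceeds 3018.

3018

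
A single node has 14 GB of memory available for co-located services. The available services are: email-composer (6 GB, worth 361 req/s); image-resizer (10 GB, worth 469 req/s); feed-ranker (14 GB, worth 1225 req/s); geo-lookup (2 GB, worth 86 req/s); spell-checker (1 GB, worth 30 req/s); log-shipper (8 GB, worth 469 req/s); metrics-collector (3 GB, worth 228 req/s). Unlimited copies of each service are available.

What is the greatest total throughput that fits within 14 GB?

By throughput per GB: feed-ranker 87.50, metrics-collector 76.00, email-composer 60.17, log-shipper 58.62 lead.
Best packing: feed-ranker — 14 GB, 1225 total.

1225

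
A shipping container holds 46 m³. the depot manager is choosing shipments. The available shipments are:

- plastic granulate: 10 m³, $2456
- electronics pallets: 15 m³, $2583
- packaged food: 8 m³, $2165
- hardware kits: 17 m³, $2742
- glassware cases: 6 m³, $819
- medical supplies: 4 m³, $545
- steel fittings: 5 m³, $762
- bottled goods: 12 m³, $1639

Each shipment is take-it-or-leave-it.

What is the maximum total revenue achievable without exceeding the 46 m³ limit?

Density check — packaged food 270.62, plastic granulate 245.60, electronics pallets 172.20 are the best per m³.
Filling by ratio: plastic granulate + electronics pallets + packaged food + glassware cases + steel fittings for 8785, with 2 m³ left unused.
Replace electronics pallets with hardware kits: the trade gains 159 net, giving 8944 at 46 m³.
Next best is plastic granulate + electronics pallets + packaged food + bottled goods at 8843 (45 m³) — short by 101.

8944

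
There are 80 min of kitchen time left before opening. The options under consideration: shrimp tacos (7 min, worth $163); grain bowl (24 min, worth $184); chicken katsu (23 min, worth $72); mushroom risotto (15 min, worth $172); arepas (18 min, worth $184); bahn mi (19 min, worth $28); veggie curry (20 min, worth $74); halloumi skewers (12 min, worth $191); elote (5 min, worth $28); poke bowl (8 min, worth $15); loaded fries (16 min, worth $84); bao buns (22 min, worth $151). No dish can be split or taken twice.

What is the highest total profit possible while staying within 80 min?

Taking shrimp tacos + grain bowl + mushroom risotto + arepas + halloumi skewers: 76 min used, 894 in profit.
Nothing else within 80 min beats 894.

894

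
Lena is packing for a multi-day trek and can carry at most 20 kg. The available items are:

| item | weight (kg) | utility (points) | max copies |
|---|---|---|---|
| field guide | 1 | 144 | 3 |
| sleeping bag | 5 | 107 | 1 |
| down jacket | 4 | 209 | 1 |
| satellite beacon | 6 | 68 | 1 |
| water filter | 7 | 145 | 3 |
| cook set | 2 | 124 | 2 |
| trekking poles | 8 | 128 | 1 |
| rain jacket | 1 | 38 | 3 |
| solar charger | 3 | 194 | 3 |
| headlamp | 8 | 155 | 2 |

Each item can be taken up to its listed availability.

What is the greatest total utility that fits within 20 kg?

1471

3×field guide + down jacket + 2×cook set + 3×solar charger uses 20 of the 20 kg and totals 1471.
Nothing else within 20 kg beats 1471.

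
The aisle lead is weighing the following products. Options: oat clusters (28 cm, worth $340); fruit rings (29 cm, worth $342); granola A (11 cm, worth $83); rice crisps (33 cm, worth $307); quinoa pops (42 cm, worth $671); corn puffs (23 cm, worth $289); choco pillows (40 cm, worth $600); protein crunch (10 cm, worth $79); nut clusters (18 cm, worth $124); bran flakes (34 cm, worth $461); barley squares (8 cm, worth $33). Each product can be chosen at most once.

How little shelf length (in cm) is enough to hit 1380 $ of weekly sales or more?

99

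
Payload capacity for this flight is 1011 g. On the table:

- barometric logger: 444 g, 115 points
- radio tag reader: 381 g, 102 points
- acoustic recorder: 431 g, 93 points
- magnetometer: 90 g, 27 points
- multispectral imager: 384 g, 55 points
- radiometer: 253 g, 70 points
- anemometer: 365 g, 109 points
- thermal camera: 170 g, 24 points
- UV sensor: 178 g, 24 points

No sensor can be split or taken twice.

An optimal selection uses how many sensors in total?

Best achievable data value is 281.
For example radio tag reader + radiometer + anemometer achieves it, using 999 g.
Any selection reaching 281 contains exactly 3 sensors.

3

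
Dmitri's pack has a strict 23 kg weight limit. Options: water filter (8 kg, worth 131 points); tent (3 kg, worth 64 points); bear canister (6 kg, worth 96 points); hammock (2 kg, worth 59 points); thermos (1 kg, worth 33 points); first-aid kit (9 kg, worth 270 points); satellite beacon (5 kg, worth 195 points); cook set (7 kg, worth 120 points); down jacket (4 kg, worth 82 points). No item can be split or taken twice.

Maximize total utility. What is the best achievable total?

670

A density-first pass picks tent + hammock + thermos + first-aid kit + satellite beacon — 621 at 20 kg.
Dropping thermos frees 1 kg; slotting in down jacket (4 kg) lifts the total to 670 at 23 kg.
The closest alternative, bear canister + hammock + thermos + first-aid kit + satellite beacon, reaches only 653.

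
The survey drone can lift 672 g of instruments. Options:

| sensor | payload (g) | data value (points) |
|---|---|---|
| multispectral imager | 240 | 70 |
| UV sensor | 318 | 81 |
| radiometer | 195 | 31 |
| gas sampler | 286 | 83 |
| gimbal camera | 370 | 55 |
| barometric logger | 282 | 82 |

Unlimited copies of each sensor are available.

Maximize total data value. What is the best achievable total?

Taking the top-ratio sensors first gives 2×multispectral imager for 140 (480 g).
Replace 2×multispectral imager with 2×gas sampler: the trade gains 26 net, giving 166 at 572 g.
That's the maximum — no swap from here does better than 166.

166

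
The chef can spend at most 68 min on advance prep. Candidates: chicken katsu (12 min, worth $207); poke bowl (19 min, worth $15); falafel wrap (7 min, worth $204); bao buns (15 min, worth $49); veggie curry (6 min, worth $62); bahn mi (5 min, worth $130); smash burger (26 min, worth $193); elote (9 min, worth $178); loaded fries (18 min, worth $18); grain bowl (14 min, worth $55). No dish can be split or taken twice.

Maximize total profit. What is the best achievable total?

Taking chicken katsu + falafel wrap + veggie curry + bahn mi + smash burger + elote: 65 min used, 974 in profit.
Runner-up chicken katsu + falafel wrap + bahn mi + smash burger + elote tops out at 912.

974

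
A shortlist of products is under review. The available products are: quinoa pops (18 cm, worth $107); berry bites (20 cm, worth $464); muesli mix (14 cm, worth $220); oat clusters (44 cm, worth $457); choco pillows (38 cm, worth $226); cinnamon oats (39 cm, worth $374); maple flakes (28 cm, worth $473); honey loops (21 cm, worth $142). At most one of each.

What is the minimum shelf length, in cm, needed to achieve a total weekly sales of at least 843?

48

Minimise cm subject to total weekly sales ≥ 843.
Taking berry bites + maple flakes gives 937 (≥ 843) for 48 cm.
Any bundle with less than 48 cm falls short of 843.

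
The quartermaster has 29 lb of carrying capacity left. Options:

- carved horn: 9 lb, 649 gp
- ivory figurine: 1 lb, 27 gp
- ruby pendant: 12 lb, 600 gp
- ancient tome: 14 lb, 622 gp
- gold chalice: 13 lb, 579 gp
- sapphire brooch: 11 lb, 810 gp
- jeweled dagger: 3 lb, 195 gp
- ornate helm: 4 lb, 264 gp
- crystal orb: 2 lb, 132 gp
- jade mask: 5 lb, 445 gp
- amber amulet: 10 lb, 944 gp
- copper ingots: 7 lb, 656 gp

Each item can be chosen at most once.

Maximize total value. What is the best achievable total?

2504

Density check — amber amulet 94.40, copper ingots 93.71, jade mask 89.00 are the best per lb.
A density-first pass picks ivory figurine + ornate helm + crystal orb + jade mask + amber amulet + copper ingots — 2468 at 29 lb.
The 3 lb tied up in ivory figurine and crystal orb is better spent on jeweled dagger — total rises to 2504 (29 lb).
Nothing else within 29 lb beats 2504.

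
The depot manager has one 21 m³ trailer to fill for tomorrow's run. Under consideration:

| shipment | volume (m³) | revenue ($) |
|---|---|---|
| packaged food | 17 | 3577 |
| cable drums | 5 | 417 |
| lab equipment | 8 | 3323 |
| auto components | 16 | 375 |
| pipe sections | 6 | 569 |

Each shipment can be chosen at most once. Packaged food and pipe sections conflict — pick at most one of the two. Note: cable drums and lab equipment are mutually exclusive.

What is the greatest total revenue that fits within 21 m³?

3892

Lab equipment + pipe sections uses 14 of the 21 m³ and totals 3892.
No other feasible combination exceeds 3892.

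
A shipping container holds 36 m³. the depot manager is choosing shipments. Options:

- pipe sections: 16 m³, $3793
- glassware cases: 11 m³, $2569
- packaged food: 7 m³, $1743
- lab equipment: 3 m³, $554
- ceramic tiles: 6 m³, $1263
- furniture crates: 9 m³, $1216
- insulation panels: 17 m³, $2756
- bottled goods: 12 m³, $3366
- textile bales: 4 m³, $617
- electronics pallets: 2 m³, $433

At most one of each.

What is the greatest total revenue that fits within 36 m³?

Filling by ratio: pipe sections + packaged food + bottled goods for 8902, with 1 m³ left unused.
Dropping pipe sections frees 16 m³; slotting in glassware cases + ceramic tiles (17 m³) lifts the total to 8941 at 36 m³.
Runner-up pipe sections + packaged food + bottled goods tops out at 8902.

8941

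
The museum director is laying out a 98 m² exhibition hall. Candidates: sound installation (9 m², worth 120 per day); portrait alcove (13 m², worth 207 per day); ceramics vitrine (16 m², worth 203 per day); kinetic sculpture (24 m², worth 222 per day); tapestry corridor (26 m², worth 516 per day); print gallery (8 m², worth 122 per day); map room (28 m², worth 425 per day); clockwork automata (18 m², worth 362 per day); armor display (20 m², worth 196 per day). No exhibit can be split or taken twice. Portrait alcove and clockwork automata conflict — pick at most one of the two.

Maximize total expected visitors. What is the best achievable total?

1628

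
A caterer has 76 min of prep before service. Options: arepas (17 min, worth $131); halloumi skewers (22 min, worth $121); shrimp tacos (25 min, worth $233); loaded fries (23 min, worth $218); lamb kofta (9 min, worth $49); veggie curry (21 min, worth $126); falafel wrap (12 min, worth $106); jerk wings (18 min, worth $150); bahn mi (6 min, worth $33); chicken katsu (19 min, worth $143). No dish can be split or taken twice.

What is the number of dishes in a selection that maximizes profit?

4

Optimal total is 650.
shrimp tacos + loaded fries + lamb kofta + jerk wings hits 650 at 75 min.
Any selection reaching 650 contains exactly 4 dishes.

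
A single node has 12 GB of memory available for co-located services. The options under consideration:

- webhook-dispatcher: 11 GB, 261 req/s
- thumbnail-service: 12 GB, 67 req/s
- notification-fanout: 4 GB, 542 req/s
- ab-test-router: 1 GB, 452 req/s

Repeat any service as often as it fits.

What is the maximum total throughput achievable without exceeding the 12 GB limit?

5424

Best packing: 12×ab-test-router — 12 GB, 5424 total.
No other feasible combination exceeds 5424.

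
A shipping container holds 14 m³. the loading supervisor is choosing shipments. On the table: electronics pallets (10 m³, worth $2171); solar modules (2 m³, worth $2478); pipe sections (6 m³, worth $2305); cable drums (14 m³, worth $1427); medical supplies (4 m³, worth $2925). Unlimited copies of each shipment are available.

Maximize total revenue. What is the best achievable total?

Taking 7×solar modules: 14 m³ used, 17346 in revenue.
No other feasible combination exceeds 17346.

17346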